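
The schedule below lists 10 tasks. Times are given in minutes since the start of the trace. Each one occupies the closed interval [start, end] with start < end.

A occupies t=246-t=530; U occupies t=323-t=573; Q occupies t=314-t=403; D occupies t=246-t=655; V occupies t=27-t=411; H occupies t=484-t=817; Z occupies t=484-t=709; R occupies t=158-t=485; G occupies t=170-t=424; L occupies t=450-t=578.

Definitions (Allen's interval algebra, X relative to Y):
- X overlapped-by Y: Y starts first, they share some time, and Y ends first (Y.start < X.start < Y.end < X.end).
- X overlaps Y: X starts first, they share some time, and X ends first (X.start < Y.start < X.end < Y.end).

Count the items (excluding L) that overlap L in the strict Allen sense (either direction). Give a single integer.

5

Target L = [t=450, t=578].
A [t=246, t=530] → overlaps → counts.
D [t=246, t=655] → contains → no.
G [t=170, t=424] → before → no.
H [t=484, t=817] → overlapped-by → counts.
Q [t=314, t=403] → before → no.
R [t=158, t=485] → overlaps → counts.
U [t=323, t=573] → overlaps → counts.
V [t=27, t=411] → before → no.
Z [t=484, t=709] → overlapped-by → counts.
Total: 5.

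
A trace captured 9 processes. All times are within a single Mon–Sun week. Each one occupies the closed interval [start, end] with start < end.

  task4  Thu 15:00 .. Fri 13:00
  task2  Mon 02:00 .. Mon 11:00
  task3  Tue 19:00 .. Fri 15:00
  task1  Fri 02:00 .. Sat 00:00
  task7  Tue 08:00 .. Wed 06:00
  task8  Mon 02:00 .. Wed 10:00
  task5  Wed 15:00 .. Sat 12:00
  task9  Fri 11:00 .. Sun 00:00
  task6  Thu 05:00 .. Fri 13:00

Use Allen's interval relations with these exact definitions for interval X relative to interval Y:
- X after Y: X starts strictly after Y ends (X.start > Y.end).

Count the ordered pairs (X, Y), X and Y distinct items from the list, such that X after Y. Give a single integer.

Checking all 72 ordered pairs for relation 'after'; matching pairs in alphabetical order:
(task1, task2): task1 after task2 ✓
(task1, task7): task1 after task7 ✓
(task1, task8): task1 after task8 ✓
(task3, task2): task3 after task2 ✓
(task4, task2): task4 after task2 ✓
(task4, task7): task4 after task7 ✓
(task4, task8): task4 after task8 ✓
(task5, task2): task5 after task2 ✓
(task5, task7): task5 after task7 ✓
(task5, task8): task5 after task8 ✓
(task6, task2): task6 after task2 ✓
(task6, task7): task6 after task7 ✓
(task6, task8): task6 after task8 ✓
(task7, task2): task7 after task2 ✓
(task9, task2): task9 after task2 ✓
(task9, task7): task9 after task7 ✓
(task9, task8): task9 after task8 ✓
Count: 17.

17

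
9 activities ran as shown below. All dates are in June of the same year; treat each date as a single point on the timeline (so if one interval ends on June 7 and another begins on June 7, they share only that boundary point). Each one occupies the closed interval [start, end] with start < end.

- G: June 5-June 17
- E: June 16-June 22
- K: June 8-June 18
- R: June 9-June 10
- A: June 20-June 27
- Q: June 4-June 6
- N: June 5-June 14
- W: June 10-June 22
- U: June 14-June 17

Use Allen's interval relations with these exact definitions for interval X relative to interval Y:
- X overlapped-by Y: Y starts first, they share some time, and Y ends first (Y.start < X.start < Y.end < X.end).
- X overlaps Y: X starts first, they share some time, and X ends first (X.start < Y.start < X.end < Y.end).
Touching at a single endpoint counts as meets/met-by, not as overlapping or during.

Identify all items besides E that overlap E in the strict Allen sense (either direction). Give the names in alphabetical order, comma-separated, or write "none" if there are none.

Target E = [June 16, June 22].
A [June 20, June 27] → overlapped-by → yes.
G [June 5, June 17] → overlaps → yes.
K [June 8, June 18] → overlaps → yes.
N [June 5, June 14] → before → no.
Q [June 4, June 6] → before → no.
R [June 9, June 10] → before → no.
U [June 14, June 17] → overlaps → yes.
W [June 10, June 22] → finished-by → no.
Result: A, G, K, U.

A, G, K, U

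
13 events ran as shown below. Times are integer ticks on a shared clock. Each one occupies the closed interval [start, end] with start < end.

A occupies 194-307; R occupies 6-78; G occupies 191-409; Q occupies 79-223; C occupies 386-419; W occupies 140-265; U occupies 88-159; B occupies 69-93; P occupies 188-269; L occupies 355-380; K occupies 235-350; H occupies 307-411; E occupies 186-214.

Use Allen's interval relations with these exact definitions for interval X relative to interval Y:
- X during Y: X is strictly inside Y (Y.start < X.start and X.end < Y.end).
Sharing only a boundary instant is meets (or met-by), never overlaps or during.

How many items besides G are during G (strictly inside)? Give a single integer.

Target G = [191, 409].
A [194, 307] → during → counts.
B [69, 93] → before → no.
C [386, 419] → overlapped-by → no.
E [186, 214] → overlaps → no.
H [307, 411] → overlapped-by → no.
K [235, 350] → during → counts.
L [355, 380] → during → counts.
P [188, 269] → overlaps → no.
Q [79, 223] → overlaps → no.
R [6, 78] → before → no.
U [88, 159] → before → no.
W [140, 265] → overlaps → no.
Total: 3.

3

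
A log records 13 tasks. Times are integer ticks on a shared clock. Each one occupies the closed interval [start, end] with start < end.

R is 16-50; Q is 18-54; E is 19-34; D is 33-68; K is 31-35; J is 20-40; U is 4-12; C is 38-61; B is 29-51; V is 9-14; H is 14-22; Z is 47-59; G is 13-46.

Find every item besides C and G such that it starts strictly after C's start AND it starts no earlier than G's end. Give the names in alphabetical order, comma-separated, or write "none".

Z

Conditions: its start is strictly after C's start (X.start > 38) AND its start is no earlier than G's end (X.start >= 46).
B: start 29 > 38? ✗; start 29 >= 46? ✗ → no.
D: start 33 > 38? ✗; start 33 >= 46? ✗ → no.
E: start 19 > 38? ✗; start 19 >= 46? ✗ → no.
H: start 14 > 38? ✗; start 14 >= 46? ✗ → no.
J: start 20 > 38? ✗; start 20 >= 46? ✗ → no.
K: start 31 > 38? ✗; start 31 >= 46? ✗ → no.
Q: start 18 > 38? ✗; start 18 >= 46? ✗ → no.
R: start 16 > 38? ✗; start 16 >= 46? ✗ → no.
U: start 4 > 38? ✗; start 4 >= 46? ✗ → no.
V: start 9 > 38? ✗; start 9 >= 46? ✗ → no.
Z: start 47 > 38? ✓; start 47 >= 46? ✓ → yes.
Result: Z.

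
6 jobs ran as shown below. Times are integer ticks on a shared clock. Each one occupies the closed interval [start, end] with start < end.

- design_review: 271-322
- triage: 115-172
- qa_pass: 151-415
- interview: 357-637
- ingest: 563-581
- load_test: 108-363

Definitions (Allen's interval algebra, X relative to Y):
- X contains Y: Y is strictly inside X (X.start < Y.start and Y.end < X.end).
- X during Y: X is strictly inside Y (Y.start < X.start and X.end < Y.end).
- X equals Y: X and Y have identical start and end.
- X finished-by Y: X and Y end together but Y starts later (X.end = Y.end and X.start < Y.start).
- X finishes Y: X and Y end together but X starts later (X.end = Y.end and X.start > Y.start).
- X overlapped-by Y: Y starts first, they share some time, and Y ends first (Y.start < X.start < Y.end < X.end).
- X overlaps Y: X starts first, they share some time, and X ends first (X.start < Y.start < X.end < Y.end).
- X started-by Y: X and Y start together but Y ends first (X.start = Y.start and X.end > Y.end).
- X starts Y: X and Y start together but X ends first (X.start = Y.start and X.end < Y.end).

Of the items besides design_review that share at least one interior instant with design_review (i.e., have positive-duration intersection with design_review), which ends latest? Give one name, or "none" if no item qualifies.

Target design_review = [271, 322].
ingest [563, 581] → after → excluded.
interview [357, 637] → after → excluded.
load_test [108, 363] → contains → candidate.
qa_pass [151, 415] → contains → candidate.
triage [115, 172] → before → excluded.
Among candidates, latest end is 415 → qa_pass.

qa_pass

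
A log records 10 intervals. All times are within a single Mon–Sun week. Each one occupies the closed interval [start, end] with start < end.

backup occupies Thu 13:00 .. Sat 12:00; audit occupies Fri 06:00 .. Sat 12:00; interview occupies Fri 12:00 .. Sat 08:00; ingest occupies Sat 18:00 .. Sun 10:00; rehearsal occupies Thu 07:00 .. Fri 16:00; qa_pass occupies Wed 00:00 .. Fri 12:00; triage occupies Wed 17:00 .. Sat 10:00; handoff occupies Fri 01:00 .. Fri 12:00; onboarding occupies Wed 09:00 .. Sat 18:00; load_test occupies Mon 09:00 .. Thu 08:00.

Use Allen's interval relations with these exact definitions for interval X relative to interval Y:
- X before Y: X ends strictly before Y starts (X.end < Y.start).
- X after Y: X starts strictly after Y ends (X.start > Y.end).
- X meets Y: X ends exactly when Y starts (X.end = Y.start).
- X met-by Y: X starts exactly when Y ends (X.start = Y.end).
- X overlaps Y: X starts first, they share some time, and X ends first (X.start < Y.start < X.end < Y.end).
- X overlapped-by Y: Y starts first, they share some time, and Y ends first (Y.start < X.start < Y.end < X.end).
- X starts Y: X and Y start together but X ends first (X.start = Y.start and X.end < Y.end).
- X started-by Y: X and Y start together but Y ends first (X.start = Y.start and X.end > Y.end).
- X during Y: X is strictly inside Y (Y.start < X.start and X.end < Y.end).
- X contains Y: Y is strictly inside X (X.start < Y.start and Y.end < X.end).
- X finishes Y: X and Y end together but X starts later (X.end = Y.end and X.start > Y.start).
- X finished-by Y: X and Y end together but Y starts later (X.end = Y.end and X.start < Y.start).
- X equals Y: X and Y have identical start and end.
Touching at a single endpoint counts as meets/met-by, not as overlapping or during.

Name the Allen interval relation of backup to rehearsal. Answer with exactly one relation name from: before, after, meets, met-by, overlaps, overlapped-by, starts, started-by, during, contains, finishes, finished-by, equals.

overlapped-by

backup = [Thu 13:00, Sat 12:00]; rehearsal = [Thu 07:00, Fri 16:00].
Compare endpoints: backup.start > rehearsal.start, backup.start < rehearsal.end, backup.end > rehearsal.start, backup.end > rehearsal.end.
That pattern is 'overlapped-by'.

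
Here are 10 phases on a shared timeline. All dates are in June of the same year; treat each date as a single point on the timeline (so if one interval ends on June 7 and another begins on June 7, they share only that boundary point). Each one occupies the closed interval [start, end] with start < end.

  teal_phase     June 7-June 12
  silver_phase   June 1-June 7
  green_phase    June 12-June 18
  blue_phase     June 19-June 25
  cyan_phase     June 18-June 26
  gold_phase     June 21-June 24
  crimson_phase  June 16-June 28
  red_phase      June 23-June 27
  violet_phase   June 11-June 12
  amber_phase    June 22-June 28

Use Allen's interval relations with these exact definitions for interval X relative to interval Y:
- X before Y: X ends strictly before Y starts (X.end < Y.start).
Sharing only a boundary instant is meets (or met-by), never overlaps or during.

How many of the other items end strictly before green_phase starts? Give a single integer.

Target green_phase = [June 12, June 18].
amber_phase [June 22, June 28] → after → no.
blue_phase [June 19, June 25] → after → no.
crimson_phase [June 16, June 28] → overlapped-by → no.
cyan_phase [June 18, June 26] → met-by → no.
gold_phase [June 21, June 24] → after → no.
red_phase [June 23, June 27] → after → no.
silver_phase [June 1, June 7] → before → counts.
teal_phase [June 7, June 12] → meets → no.
violet_phase [June 11, June 12] → meets → no.
Total: 1.

1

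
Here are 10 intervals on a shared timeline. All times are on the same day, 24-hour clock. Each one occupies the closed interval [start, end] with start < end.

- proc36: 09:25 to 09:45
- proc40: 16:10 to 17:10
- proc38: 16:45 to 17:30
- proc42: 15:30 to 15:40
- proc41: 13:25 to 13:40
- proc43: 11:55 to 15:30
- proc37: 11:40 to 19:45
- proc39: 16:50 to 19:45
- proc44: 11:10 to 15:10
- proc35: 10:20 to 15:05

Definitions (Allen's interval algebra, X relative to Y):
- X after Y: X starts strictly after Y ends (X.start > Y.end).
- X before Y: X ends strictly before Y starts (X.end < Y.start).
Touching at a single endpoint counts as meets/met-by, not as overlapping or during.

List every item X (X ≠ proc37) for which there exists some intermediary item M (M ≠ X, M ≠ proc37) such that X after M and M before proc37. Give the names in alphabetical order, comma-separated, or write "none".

Target proc37 = [11:40, 19:45].
Intermediaries M with M before proc37: proc36.
Via proc36 — items with X after proc36: proc35, proc38, proc39, proc40, proc41, proc42, proc43, proc44.
Union: proc35, proc38, proc39, proc40, proc41, proc42, proc43, proc44.

proc35, proc38, proc39, proc40, proc41, proc42, proc43, proc44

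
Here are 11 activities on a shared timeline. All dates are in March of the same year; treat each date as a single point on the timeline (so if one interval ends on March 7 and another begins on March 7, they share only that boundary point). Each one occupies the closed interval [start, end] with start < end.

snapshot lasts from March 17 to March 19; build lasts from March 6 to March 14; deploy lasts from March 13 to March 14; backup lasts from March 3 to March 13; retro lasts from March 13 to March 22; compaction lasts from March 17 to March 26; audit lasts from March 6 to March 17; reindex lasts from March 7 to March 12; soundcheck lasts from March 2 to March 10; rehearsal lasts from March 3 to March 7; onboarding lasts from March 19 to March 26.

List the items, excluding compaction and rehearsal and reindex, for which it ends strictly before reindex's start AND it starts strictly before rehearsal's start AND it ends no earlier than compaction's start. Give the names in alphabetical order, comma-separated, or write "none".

Conditions: its end is strictly before reindex's start (X.end < March 7) AND its start is strictly before rehearsal's start (X.start < March 3) AND its end is no earlier than compaction's start (X.end >= March 17).
audit: end March 17 < March 7? ✗; start March 6 < March 3? ✗; end March 17 >= March 17? ✓ → no.
backup: end March 13 < March 7? ✗; start March 3 < March 3? ✗; end March 13 >= March 17? ✗ → no.
build: end March 14 < March 7? ✗; start March 6 < March 3? ✗; end March 14 >= March 17? ✗ → no.
deploy: end March 14 < March 7? ✗; start March 13 < March 3? ✗; end March 14 >= March 17? ✗ → no.
onboarding: end March 26 < March 7? ✗; start March 19 < March 3? ✗; end March 26 >= March 17? ✓ → no.
retro: end March 22 < March 7? ✗; start March 13 < March 3? ✗; end March 22 >= March 17? ✓ → no.
snapshot: end March 19 < March 7? ✗; start March 17 < March 3? ✗; end March 19 >= March 17? ✓ → no.
soundcheck: end March 10 < March 7? ✗; start March 2 < March 3? ✓; end March 10 >= March 17? ✗ → no.
Result: none.

none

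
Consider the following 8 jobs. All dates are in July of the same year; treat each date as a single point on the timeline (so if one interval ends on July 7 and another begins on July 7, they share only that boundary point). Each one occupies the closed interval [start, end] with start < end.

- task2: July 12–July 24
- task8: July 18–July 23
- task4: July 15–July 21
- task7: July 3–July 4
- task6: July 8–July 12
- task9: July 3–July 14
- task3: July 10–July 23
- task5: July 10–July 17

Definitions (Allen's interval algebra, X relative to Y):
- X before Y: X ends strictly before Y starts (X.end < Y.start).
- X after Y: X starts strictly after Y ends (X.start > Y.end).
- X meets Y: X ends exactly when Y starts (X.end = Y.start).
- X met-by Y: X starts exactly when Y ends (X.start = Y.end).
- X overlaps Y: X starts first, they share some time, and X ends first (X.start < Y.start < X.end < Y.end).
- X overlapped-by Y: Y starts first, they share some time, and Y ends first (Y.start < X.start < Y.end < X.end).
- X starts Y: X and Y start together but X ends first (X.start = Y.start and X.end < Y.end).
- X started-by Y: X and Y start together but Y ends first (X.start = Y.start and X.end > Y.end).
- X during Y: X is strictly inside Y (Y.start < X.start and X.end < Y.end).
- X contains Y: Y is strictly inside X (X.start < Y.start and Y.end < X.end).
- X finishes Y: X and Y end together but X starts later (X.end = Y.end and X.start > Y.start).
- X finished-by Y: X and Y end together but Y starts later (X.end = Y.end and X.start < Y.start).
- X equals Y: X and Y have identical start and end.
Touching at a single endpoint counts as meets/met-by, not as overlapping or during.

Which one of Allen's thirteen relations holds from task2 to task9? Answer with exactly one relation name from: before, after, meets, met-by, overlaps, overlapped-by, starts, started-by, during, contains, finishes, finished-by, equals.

overlapped-by

task2 = [July 12, July 24]; task9 = [July 3, July 14].
Compare endpoints: task2.start > task9.start, task2.start < task9.end, task2.end > task9.start, task2.end > task9.end.
That pattern is 'overlapped-by'.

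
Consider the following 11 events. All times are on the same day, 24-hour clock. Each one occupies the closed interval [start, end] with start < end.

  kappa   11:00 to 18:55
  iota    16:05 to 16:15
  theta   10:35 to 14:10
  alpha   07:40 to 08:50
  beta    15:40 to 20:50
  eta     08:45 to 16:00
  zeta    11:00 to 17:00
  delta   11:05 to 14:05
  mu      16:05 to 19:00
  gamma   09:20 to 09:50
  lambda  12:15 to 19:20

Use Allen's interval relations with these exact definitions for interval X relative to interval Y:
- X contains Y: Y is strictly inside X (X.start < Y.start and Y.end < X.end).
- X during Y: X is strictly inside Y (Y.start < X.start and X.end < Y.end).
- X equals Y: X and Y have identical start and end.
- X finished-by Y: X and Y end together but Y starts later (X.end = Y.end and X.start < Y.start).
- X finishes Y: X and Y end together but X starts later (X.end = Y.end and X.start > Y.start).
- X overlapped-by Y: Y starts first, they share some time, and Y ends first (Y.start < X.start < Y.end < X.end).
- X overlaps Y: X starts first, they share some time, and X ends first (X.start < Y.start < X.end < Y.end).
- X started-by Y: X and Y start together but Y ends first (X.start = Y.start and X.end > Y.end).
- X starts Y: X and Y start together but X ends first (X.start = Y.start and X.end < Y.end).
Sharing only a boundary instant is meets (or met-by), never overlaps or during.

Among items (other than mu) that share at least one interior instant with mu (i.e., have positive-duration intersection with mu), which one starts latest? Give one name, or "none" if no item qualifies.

iota

Target mu = [16:05, 19:00].
alpha [07:40, 08:50] → before → excluded.
beta [15:40, 20:50] → contains → candidate.
delta [11:05, 14:05] → before → excluded.
eta [08:45, 16:00] → before → excluded.
gamma [09:20, 09:50] → before → excluded.
iota [16:05, 16:15] → starts → candidate.
kappa [11:00, 18:55] → overlaps → candidate.
lambda [12:15, 19:20] → contains → candidate.
theta [10:35, 14:10] → before → excluded.
zeta [11:00, 17:00] → overlaps → candidate.
Among candidates, latest start is 16:05 → iota.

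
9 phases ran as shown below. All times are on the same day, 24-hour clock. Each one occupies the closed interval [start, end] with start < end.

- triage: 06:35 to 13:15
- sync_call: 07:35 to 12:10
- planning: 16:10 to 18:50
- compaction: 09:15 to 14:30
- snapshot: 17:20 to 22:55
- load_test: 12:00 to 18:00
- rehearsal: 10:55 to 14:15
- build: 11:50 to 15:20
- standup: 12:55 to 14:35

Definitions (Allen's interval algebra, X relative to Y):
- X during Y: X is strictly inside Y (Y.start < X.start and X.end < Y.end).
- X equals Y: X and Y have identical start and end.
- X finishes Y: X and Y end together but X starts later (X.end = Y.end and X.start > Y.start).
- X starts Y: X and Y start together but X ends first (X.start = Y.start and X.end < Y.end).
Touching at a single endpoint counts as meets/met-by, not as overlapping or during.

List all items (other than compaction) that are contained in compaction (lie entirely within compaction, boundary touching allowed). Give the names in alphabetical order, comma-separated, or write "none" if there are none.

rehearsal

Target compaction = [09:15, 14:30].
build [11:50, 15:20] → overlapped-by → no.
load_test [12:00, 18:00] → overlapped-by → no.
planning [16:10, 18:50] → after → no.
rehearsal [10:55, 14:15] → during → yes.
snapshot [17:20, 22:55] → after → no.
standup [12:55, 14:35] → overlapped-by → no.
sync_call [07:35, 12:10] → overlaps → no.
triage [06:35, 13:15] → overlaps → no.
Result: rehearsal.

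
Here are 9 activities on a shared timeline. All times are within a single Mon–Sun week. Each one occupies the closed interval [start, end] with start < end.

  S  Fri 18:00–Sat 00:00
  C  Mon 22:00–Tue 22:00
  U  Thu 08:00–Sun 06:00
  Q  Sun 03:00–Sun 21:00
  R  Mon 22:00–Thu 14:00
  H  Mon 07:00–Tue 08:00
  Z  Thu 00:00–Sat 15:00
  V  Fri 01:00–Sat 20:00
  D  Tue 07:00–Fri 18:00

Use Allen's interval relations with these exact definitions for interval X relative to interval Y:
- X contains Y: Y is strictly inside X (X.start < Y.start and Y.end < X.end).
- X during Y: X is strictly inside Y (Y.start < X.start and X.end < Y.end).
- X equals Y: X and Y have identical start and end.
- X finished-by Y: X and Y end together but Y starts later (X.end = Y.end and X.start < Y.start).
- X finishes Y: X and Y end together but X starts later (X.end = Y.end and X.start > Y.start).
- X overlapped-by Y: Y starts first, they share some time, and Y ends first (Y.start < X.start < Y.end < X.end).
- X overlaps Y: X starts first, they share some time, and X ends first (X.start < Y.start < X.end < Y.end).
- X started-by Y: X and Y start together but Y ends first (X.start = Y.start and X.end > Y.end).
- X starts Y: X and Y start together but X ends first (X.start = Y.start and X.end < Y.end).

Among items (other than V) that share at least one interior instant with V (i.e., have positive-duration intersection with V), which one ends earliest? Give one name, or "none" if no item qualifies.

D

Target V = [Fri 01:00, Sat 20:00].
C [Mon 22:00, Tue 22:00] → before → excluded.
D [Tue 07:00, Fri 18:00] → overlaps → candidate.
H [Mon 07:00, Tue 08:00] → before → excluded.
Q [Sun 03:00, Sun 21:00] → after → excluded.
R [Mon 22:00, Thu 14:00] → before → excluded.
S [Fri 18:00, Sat 00:00] → during → candidate.
U [Thu 08:00, Sun 06:00] → contains → candidate.
Z [Thu 00:00, Sat 15:00] → overlaps → candidate.
Among candidates, earliest end is Fri 18:00 → D.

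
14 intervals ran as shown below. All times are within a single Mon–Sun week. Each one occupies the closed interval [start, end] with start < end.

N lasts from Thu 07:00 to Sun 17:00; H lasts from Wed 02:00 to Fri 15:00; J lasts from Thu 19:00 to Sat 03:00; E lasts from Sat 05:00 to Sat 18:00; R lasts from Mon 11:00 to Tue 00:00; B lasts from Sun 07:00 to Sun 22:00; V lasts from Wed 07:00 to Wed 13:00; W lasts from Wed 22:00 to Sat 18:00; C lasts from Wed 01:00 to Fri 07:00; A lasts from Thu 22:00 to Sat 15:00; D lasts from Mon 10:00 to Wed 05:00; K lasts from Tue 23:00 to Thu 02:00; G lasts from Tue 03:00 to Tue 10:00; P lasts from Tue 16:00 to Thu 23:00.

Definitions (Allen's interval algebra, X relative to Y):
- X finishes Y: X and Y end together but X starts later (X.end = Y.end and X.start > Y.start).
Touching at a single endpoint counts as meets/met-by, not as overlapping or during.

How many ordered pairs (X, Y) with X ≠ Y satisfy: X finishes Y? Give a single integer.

1

Checking all 182 ordered pairs for relation 'finishes'; matching pairs in alphabetical order:
(E, W): E finishes W ✓
Count: 1.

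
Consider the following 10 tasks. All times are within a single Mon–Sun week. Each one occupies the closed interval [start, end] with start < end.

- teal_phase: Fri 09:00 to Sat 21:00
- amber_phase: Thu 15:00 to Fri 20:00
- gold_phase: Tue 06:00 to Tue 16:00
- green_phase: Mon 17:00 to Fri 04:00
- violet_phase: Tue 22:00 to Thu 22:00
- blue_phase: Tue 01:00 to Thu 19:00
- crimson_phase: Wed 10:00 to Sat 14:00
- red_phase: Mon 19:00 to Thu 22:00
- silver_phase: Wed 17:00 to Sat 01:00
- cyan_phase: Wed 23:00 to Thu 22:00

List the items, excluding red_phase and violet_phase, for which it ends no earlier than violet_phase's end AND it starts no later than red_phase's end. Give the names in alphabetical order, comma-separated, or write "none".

Conditions: its end is no earlier than violet_phase's end (X.end >= Thu 22:00) AND its start is no later than red_phase's end (X.start <= Thu 22:00).
amber_phase: end Fri 20:00 >= Thu 22:00? ✓; start Thu 15:00 <= Thu 22:00? ✓ → yes.
blue_phase: end Thu 19:00 >= Thu 22:00? ✗; start Tue 01:00 <= Thu 22:00? ✓ → no.
crimson_phase: end Sat 14:00 >= Thu 22:00? ✓; start Wed 10:00 <= Thu 22:00? ✓ → yes.
cyan_phase: end Thu 22:00 >= Thu 22:00? ✓; start Wed 23:00 <= Thu 22:00? ✓ → yes.
gold_phase: end Tue 16:00 >= Thu 22:00? ✗; start Tue 06:00 <= Thu 22:00? ✓ → no.
green_phase: end Fri 04:00 >= Thu 22:00? ✓; start Mon 17:00 <= Thu 22:00? ✓ → yes.
silver_phase: end Sat 01:00 >= Thu 22:00? ✓; start Wed 17:00 <= Thu 22:00? ✓ → yes.
teal_phase: end Sat 21:00 >= Thu 22:00? ✓; start Fri 09:00 <= Thu 22:00? ✗ → no.
Result: amber_phase, crimson_phase, cyan_phase, green_phase, silver_phase.

amber_phase, crimson_phase, cyan_phase, green_phase, silver_phase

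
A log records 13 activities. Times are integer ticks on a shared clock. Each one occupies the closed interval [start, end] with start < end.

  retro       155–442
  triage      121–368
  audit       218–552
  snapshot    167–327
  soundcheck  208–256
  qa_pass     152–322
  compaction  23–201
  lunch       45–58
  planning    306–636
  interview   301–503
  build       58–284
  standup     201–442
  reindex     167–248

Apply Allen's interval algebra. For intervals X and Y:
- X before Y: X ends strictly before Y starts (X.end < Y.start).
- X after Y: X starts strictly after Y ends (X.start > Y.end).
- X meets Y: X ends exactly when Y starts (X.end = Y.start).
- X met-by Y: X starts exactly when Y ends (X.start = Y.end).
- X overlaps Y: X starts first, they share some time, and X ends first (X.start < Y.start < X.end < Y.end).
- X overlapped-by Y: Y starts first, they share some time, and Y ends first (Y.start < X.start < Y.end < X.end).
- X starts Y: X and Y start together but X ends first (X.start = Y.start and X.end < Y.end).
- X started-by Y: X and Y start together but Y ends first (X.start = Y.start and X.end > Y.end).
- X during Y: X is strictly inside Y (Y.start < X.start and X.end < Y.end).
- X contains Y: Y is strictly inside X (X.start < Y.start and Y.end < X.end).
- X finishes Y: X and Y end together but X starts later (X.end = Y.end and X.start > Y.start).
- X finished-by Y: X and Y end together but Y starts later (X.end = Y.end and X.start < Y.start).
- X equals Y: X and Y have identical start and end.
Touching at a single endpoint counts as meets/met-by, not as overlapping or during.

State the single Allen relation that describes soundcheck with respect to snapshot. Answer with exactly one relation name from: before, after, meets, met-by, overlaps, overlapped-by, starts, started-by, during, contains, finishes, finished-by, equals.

during

soundcheck = [208, 256]; snapshot = [167, 327].
Compare endpoints: soundcheck.start > snapshot.start, soundcheck.start < snapshot.end, soundcheck.end > snapshot.start, soundcheck.end < snapshot.end.
That pattern is 'during'.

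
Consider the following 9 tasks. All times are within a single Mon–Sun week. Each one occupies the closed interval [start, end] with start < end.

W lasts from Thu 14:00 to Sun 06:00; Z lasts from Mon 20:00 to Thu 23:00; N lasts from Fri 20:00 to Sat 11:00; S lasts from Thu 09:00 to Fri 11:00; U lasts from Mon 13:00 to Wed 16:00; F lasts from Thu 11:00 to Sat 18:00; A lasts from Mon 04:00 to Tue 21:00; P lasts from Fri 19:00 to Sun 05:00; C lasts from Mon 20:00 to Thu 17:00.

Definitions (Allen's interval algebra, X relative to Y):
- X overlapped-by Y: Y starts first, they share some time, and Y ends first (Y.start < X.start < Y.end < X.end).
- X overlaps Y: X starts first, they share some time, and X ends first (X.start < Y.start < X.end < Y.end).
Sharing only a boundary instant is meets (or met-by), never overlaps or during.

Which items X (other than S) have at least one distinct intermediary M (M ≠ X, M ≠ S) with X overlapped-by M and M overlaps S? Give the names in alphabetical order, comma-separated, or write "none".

F, W

Target S = [Thu 09:00, Fri 11:00].
Intermediaries M with M overlaps S: C, Z.
Via C — items with X overlapped-by C: F, W.
Via Z — items with X overlapped-by Z: F, W.
Union: F, W.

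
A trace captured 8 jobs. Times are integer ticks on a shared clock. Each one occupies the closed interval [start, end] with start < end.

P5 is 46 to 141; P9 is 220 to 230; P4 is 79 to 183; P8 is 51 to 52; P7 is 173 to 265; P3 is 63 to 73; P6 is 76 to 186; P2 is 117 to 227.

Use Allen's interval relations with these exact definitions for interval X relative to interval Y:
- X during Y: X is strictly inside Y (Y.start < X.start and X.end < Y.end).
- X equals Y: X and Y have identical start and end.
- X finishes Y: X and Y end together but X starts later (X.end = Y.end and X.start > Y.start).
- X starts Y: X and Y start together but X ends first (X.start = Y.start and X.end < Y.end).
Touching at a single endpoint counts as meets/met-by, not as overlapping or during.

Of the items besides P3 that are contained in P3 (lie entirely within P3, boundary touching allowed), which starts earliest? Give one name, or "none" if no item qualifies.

none

Target P3 = [63, 73].
P2 [117, 227] → after → excluded.
P4 [79, 183] → after → excluded.
P5 [46, 141] → contains → excluded.
P6 [76, 186] → after → excluded.
P7 [173, 265] → after → excluded.
P8 [51, 52] → before → excluded.
P9 [220, 230] → after → excluded.
No candidates → none.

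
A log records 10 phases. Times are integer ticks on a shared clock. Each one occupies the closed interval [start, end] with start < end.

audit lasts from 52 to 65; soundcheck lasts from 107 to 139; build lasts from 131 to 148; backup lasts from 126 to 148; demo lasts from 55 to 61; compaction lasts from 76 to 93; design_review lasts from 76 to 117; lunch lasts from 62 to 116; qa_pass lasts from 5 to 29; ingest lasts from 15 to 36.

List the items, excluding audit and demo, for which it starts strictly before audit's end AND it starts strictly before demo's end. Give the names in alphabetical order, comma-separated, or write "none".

Conditions: its start is strictly before audit's end (X.start < 65) AND its start is strictly before demo's end (X.start < 61).
backup: start 126 < 65? ✗; start 126 < 61? ✗ → no.
build: start 131 < 65? ✗; start 131 < 61? ✗ → no.
compaction: start 76 < 65? ✗; start 76 < 61? ✗ → no.
design_review: start 76 < 65? ✗; start 76 < 61? ✗ → no.
ingest: start 15 < 65? ✓; start 15 < 61? ✓ → yes.
lunch: start 62 < 65? ✓; start 62 < 61? ✗ → no.
qa_pass: start 5 < 65? ✓; start 5 < 61? ✓ → yes.
soundcheck: start 107 < 65? ✗; start 107 < 61? ✗ → no.
Result: ingest, qa_pass.

ingest, qa_pass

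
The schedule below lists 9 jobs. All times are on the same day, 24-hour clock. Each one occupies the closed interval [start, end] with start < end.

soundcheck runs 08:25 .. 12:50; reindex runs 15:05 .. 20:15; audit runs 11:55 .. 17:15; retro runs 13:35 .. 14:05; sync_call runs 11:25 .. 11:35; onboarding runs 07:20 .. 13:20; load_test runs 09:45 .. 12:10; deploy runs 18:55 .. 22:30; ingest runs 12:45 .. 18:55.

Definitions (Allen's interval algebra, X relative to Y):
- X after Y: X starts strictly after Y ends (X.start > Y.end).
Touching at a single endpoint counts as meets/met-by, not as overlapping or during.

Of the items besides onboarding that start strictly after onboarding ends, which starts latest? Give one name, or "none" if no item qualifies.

Target onboarding = [07:20, 13:20].
audit [11:55, 17:15] → overlapped-by → excluded.
deploy [18:55, 22:30] → after → candidate.
ingest [12:45, 18:55] → overlapped-by → excluded.
load_test [09:45, 12:10] → during → excluded.
reindex [15:05, 20:15] → after → candidate.
retro [13:35, 14:05] → after → candidate.
soundcheck [08:25, 12:50] → during → excluded.
sync_call [11:25, 11:35] → during → excluded.
Among candidates, latest start is 18:55 → deploy.

deploy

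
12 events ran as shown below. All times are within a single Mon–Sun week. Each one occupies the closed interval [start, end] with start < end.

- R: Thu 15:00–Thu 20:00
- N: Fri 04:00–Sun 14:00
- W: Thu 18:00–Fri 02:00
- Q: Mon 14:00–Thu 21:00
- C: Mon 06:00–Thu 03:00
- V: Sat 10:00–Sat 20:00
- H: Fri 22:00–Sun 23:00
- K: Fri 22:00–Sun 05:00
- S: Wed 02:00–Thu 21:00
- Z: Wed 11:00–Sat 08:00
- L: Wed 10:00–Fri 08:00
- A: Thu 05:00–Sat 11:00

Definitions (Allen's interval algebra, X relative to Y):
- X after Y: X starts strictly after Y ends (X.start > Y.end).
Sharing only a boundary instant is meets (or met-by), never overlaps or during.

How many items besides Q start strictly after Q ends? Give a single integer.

4

Target Q = [Mon 14:00, Thu 21:00].
A [Thu 05:00, Sat 11:00] → overlapped-by → no.
C [Mon 06:00, Thu 03:00] → overlaps → no.
H [Fri 22:00, Sun 23:00] → after → counts.
K [Fri 22:00, Sun 05:00] → after → counts.
L [Wed 10:00, Fri 08:00] → overlapped-by → no.
N [Fri 04:00, Sun 14:00] → after → counts.
R [Thu 15:00, Thu 20:00] → during → no.
S [Wed 02:00, Thu 21:00] → finishes → no.
V [Sat 10:00, Sat 20:00] → after → counts.
W [Thu 18:00, Fri 02:00] → overlapped-by → no.
Z [Wed 11:00, Sat 08:00] → overlapped-by → no.
Total: 4.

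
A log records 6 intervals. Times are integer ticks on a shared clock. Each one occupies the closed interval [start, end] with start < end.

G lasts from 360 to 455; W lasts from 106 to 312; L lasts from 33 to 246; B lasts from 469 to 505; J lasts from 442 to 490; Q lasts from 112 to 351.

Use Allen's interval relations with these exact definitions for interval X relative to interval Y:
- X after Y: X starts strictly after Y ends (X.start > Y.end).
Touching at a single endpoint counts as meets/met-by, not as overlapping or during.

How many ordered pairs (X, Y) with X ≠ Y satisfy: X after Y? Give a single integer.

Checking all 30 ordered pairs for relation 'after'; matching pairs in alphabetical order:
(B, G): B after G ✓
(B, L): B after L ✓
(B, Q): B after Q ✓
(B, W): B after W ✓
(G, L): G after L ✓
(G, Q): G after Q ✓
(G, W): G after W ✓
(J, L): J after L ✓
(J, Q): J after Q ✓
(J, W): J after W ✓
Count: 10.

10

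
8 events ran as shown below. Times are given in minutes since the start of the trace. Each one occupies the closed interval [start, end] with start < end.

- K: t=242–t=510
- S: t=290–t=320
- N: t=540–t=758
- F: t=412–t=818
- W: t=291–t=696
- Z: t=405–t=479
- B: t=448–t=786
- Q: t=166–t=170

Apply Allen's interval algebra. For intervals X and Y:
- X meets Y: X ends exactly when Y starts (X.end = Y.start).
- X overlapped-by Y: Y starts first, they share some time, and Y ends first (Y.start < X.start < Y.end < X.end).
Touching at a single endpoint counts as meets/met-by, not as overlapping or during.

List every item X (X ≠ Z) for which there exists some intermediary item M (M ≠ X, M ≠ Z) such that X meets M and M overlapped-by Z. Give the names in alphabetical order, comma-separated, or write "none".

none

Target Z = [t=405, t=479].
Intermediaries M with M overlapped-by Z: B, F.
Via B — items with X meets B: none.
Via F — items with X meets F: none.
Union: none.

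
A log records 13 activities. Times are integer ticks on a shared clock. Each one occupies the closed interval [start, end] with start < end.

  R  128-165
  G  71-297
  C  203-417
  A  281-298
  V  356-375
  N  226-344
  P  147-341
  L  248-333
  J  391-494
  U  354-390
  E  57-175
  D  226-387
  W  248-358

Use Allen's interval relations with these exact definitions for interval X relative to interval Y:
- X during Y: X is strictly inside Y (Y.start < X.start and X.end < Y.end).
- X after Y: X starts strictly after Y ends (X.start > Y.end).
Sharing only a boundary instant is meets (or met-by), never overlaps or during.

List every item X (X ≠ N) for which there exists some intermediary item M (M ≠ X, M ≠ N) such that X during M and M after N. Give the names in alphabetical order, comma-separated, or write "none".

V

Target N = [226, 344].
Intermediaries M with M after N: J, U, V.
Via J — items with X during J: none.
Via U — items with X during U: V.
Via V — items with X during V: none.
Union: V.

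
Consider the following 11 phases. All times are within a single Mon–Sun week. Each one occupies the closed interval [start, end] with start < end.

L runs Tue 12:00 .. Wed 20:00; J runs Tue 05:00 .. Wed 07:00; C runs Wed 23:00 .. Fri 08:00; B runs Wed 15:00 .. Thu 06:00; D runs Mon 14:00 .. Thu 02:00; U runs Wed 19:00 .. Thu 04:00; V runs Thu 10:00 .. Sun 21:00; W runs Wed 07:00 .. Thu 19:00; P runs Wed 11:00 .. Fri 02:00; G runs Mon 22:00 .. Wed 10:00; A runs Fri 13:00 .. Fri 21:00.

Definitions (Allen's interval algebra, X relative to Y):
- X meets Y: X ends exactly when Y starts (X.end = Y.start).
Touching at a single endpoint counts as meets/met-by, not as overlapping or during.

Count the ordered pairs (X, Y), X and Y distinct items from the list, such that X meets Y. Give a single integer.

1

Checking all 110 ordered pairs for relation 'meets'; matching pairs in alphabetical order:
(J, W): J meets W ✓
Count: 1.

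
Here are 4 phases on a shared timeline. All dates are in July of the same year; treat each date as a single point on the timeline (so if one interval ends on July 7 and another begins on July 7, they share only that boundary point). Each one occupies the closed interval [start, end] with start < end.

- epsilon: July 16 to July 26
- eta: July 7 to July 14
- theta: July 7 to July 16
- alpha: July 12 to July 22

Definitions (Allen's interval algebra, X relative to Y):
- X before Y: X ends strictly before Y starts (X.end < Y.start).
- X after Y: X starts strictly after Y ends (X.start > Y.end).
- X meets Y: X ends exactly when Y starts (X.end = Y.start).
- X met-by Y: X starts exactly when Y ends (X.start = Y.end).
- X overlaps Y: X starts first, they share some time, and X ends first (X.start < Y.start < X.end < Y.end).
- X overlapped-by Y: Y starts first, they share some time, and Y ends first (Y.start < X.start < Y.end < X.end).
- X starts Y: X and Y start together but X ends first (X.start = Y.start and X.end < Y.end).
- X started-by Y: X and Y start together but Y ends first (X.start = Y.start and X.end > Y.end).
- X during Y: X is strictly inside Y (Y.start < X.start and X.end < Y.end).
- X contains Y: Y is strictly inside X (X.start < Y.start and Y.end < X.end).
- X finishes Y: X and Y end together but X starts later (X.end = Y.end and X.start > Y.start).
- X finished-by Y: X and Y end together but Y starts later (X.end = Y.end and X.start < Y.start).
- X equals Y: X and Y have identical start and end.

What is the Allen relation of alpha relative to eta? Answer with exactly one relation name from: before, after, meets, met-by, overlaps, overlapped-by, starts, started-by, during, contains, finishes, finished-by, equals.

overlapped-by

alpha = [July 12, July 22]; eta = [July 7, July 14].
Compare endpoints: alpha.start > eta.start, alpha.start < eta.end, alpha.end > eta.start, alpha.end > eta.end.
That pattern is 'overlapped-by'.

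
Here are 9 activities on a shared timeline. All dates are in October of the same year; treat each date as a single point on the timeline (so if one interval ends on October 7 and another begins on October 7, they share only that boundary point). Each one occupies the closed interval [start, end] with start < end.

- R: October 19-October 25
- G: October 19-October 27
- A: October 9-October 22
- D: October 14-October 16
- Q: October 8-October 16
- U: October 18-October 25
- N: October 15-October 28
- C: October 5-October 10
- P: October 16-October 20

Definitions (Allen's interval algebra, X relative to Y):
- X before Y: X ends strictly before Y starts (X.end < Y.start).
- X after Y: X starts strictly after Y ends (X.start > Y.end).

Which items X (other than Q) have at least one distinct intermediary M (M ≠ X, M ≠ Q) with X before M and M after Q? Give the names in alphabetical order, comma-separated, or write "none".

C, D

Target Q = [October 8, October 16].
Intermediaries M with M after Q: G, R, U.
Via G — items with X before G: C, D.
Via R — items with X before R: C, D.
Via U — items with X before U: C, D.
Union: C, D.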